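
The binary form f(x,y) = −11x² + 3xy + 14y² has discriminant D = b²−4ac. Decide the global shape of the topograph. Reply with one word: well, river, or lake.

D = b²−4ac = 3² − 4·(-11)·14 = 625
D = 25² is a perfect square ⇒ form factors over ℤ ⇒ lakes

lake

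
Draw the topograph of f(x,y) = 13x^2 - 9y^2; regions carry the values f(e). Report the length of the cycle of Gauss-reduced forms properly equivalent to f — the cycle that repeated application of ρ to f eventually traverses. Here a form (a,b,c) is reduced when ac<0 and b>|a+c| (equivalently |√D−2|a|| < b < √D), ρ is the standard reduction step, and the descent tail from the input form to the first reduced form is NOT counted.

D = 468, ⌊√D⌋ = 21
descent: ρ → (-9,18,4)  [lands on river]
river: ρ → (4,14,-17)
river: ρ → (-17,20,1)
river: ρ → (1,20,-17)
river: ρ → (-17,14,4)
river: ρ → (4,18,-9)
ρ-cycle length = 6 (tail of 1 descent step not counted)

6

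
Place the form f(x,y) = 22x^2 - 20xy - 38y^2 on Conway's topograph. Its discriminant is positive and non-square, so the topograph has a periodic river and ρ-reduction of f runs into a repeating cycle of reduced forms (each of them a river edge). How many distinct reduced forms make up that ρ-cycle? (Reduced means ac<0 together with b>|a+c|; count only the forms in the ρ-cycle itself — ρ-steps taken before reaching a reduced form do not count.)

D = 3744, ⌊√D⌋ = 61
descent: ρ → (-38,20,22)  [lands on river]
river: ρ → (22,24,-36)
river: ρ → (-36,48,10)
river: ρ → (10,52,-26)
river: ρ → (-26,52,10)
river: ρ → (10,48,-36)
river: ρ → (-36,24,22)
river: ρ → (22,20,-38)
river: ρ → (-38,56,4)
river: ρ → (4,56,-38)
ρ-cycle length = 10 (tail of 1 descent step not counted)

10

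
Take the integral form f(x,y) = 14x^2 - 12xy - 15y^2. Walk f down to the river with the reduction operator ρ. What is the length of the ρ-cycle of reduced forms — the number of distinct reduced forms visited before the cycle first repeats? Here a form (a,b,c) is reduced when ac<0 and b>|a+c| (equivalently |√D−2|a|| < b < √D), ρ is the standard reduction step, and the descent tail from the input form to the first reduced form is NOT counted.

D = 984, ⌊√D⌋ = 31
descent: ρ → (-15,12,14)  [lands on river]
river: ρ → (14,16,-13)
river: ρ → (-13,10,17)
river: ρ → (17,24,-6)
river: ρ → (-6,24,17)
river: ρ → (17,10,-13)
river: ρ → (-13,16,14)
river: ρ → (14,12,-15)
river: ρ → (-15,18,11)
river: ρ → (11,26,-7)
river: ρ → (-7,30,3)
river: ρ → (3,30,-7)
river: ρ → (-7,26,11)
river: ρ → (11,18,-15)
ρ-cycle length = 14 (tail of 1 descent step not counted)

14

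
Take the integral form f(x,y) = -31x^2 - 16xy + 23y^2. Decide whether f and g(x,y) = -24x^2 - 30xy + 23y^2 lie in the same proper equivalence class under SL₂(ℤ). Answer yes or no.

D₁ = 3108, D₂ = 3108
river cycle of f (length 8): (23, 16, -31), (-31, 46, 8), (8, 50, -19), (-19, 26, 32), (32, 38, -13), (-13, 40, 29), (29, 18, -24), (-24, 30, 23)
river cycle of g (length 8): (23, 30, -24), (-24, 18, 29), (29, 40, -13), (-13, 38, 32), (32, 26, -19), (-19, 50, 8), (8, 46, -31), (-31, 16, 23)
cycles differ ⇒ inequivalent

no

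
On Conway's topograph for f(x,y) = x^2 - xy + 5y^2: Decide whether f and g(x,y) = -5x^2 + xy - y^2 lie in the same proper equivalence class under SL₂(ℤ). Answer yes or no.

D₁ = -19, D₂ = -19
f: translate: b→1 (≡-1 mod 2), so (1,-1,5)→(1,1,5)
f: reduced (well bottom): (1,1,5) with a≤c, −a<b≤a
g is negative-definite; reduce −g:
−g: flip: (5,-1,1)→(1,1,5)
−g: reduced (well bottom): (1,1,5) with a≤c, −a<b≤a
flip sign back: reduced form of g is (-1,-1,-5)
reduced forms (1, 1, 5) vs (-1, -1, -5) ⇒ inequivalent

no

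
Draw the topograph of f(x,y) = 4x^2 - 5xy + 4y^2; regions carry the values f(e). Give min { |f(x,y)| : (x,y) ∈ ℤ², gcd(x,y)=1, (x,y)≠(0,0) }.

translate: b→3 (≡-5 mod 8), so (4,-5,4)→(4,3,3)
flip: (4,3,3)→(3,-3,4)
translate: b→3 (≡-3 mod 6), so (3,-3,4)→(3,3,4)
reduced (well bottom): (3,3,4) with a≤c, −a<b≤a
well minimum = a = 3

3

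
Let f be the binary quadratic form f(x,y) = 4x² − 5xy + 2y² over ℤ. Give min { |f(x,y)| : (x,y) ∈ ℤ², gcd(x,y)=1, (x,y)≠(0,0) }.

translate: b→3 (≡-5 mod 8), so (4,-5,2)→(4,3,1)
flip: (4,3,1)→(1,-3,4)
translate: b→1 (≡-3 mod 2), so (1,-3,4)→(1,1,2)
reduced (well bottom): (1,1,2) with a≤c, −a<b≤a
well minimum = a = 1

1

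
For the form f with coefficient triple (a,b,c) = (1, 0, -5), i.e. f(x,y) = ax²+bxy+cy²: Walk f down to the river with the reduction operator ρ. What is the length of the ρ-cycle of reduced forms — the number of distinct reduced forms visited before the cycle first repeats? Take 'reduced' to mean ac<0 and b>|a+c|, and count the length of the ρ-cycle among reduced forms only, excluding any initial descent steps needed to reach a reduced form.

D = 20, ⌊√D⌋ = 4
descent: ρ → (-5,0,1)
descent: ρ → (1,4,-1)  [lands on river]
river: ρ → (-1,4,1)
ρ-cycle length = 2 (tail of 2 descent steps not counted)

2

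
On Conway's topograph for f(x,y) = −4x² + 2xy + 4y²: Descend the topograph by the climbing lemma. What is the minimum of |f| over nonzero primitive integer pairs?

river: ρ → (4,6,-2)
river: ρ → (-2,6,4)
river: ρ → (4,2,-4)
river: ρ → (-4,6,2)
river: ρ → (2,6,-4)
river: ρ → (-4,2,4)
closes: descent 0, river 6
min |a| on river = 2

2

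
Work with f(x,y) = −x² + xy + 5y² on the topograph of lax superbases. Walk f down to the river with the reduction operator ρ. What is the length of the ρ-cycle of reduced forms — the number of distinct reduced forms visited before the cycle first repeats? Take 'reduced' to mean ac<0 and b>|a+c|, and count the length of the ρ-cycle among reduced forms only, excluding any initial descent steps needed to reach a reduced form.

D = 21, ⌊√D⌋ = 4
descent: ρ → (5,-1,-1)
descent: ρ → (-1,3,3)  [lands on river]
river: ρ → (3,3,-1)
ρ-cycle length = 2 (tail of 2 descent steps not counted)

2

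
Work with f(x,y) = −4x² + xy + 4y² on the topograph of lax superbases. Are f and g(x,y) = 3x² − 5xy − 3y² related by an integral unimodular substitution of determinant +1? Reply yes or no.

D₁ = 65, D₂ = 61
discriminants differ ⇒ not SL₂(ℤ)-equivalent

no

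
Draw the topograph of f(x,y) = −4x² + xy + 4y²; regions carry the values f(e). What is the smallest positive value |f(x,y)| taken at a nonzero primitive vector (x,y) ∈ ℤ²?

river: ρ → (4,7,-1)
river: ρ → (-1,7,4)
river: ρ → (4,1,-4)
river: ρ → (-4,7,1)
river: ρ → (1,7,-4)
river: ρ → (-4,1,4)
closes: descent 0, river 6
min |a| on river = 1

1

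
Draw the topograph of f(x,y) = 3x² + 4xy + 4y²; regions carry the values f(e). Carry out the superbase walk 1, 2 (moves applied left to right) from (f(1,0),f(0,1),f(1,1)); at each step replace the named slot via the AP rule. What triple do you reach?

start (3,4,11) = (f(1,0),f(0,1),f(1,1))
replace slot 1: 2·(4+11) − 3 = 27 → (27,4,11)
replace slot 2: 2·(27+11) − 4 = 72 → (27,72,11)

27,72,11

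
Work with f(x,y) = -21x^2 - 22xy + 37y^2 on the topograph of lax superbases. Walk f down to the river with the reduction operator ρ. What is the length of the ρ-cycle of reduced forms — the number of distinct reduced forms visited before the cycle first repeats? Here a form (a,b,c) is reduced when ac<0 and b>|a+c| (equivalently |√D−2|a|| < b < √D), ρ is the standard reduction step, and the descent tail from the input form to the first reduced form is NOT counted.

D = 3592, ⌊√D⌋ = 59
descent: ρ → (37,22,-21)  [lands on river]
river: ρ → (-21,20,38)
river: ρ → (38,56,-3)
river: ρ → (-3,58,19)
river: ρ → (19,56,-6)
river: ρ → (-6,52,37)
ρ-cycle length = 6 (tail of 1 descent step not counted)

6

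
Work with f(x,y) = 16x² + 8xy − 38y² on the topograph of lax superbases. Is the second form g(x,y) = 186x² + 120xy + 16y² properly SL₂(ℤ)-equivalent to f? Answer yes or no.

D₁ = 2496, D₂ = 2496
river cycle of f (length 4): (16, 40, -14), (-14, 44, 10), (10, 36, -30), (-30, 24, 16)
river cycle of g (length 4): (16, 40, -14), (-14, 44, 10), (10, 36, -30), (-30, 24, 16)
cycles coincide ⇒ equivalent

yes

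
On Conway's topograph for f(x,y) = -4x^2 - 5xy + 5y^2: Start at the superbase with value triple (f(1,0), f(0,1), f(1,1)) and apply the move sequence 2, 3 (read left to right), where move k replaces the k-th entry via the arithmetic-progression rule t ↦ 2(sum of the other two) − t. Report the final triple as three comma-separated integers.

start (-4,5,-4) = (f(1,0),f(0,1),f(1,1))
replace slot 2: 2·((-4)+(-4)) − 5 = -21 → (-4,-21,-4)
replace slot 3: 2·((-4)+(-21)) − (-4) = -46 → (-4,-21,-46)

-4,-21,-46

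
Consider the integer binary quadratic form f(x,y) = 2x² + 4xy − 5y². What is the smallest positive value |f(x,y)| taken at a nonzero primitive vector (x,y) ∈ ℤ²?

river: ρ → (-5,6,1)
river: ρ → (1,6,-5)
river: ρ → (-5,4,2)
river: ρ → (2,4,-5)
closes: descent 0, river 4
min |a| on river = 1

1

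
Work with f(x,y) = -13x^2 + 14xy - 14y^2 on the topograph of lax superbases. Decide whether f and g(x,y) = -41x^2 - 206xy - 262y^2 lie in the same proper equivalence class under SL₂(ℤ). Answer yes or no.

D₁ = -532, D₂ = -532
f is negative-definite; reduce −f:
−f: translate: b→12 (≡-14 mod 26), so (13,-14,14)→(13,12,13)
−f: reduced (well bottom): (13,12,13) with a≤c, −a<b≤a
flip sign back: reduced form of f is (-13,-12,-13)
g is negative-definite; reduce −g:
−g: translate: b→-40 (≡206 mod 82), so (41,206,262)→(41,-40,13)
−g: flip: (41,-40,13)→(13,40,41)
−g: translate: b→-12 (≡40 mod 26), so (13,40,41)→(13,-12,13)
−g: flip: (13,-12,13)→(13,12,13)
−g: reduced (well bottom): (13,12,13) with a≤c, −a<b≤a
flip sign back: reduced form of g is (-13,-12,-13)
reduced forms (-13, -12, -13) vs (-13, -12, -13) ⇒ equivalent

yes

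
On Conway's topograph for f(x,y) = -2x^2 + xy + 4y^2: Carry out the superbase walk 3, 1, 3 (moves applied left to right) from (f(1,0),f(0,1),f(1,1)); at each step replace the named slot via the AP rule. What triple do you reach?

start (-2,4,3) = (f(1,0),f(0,1),f(1,1))
replace slot 3: 2·((-2)+4) − 3 = 1 → (-2,4,1)
replace slot 1: 2·(4+1) − (-2) = 12 → (12,4,1)
replace slot 3: 2·(12+4) − 1 = 31 → (12,4,31)

12,4,31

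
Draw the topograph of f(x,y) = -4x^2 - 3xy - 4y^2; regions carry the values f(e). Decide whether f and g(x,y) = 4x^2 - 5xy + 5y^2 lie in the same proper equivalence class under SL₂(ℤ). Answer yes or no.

D₁ = -55, D₂ = -55
f is negative-definite; reduce −f:
−f: reduced (well bottom): (4,3,4) with a≤c, −a<b≤a
flip sign back: reduced form of f is (-4,-3,-4)
g: translate: b→3 (≡-5 mod 8), so (4,-5,5)→(4,3,4)
g: reduced (well bottom): (4,3,4) with a≤c, −a<b≤a
reduced forms (-4, -3, -4) vs (4, 3, 4) ⇒ inequivalent

no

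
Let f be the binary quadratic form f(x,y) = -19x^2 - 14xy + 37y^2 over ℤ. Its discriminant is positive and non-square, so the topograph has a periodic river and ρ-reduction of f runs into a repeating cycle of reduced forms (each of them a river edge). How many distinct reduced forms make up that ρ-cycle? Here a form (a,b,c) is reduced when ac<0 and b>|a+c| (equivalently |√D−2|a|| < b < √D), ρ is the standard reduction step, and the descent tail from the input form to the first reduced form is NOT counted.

D = 3008, ⌊√D⌋ = 54
descent: ρ → (37,14,-19)
descent: ρ → (-19,24,32)  [lands on river]
river: ρ → (32,40,-11)
river: ρ → (-11,48,16)
river: ρ → (16,48,-11)
river: ρ → (-11,40,32)
river: ρ → (32,24,-19)
river: ρ → (-19,52,4)
river: ρ → (4,52,-19)
ρ-cycle length = 8 (tail of 2 descent steps not counted)

8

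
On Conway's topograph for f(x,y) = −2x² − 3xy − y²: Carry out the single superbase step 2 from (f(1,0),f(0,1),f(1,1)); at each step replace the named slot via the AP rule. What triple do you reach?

start (-2,-1,-6) = (f(1,0),f(0,1),f(1,1))
replace slot 2: 2·((-2)+(-6)) − (-1) = -15 → (-2,-15,-6)

-2,-15,-6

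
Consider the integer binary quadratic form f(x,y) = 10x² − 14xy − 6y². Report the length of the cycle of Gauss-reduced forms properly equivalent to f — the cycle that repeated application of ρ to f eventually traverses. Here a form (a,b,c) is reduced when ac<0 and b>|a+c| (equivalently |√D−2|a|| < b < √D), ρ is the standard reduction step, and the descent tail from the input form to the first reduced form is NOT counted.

D = 436, ⌊√D⌋ = 20
descent: ρ → (-6,14,10)  [lands on river]
river: ρ → (10,6,-10)
river: ρ → (-10,14,6)
river: ρ → (6,10,-14)
river: ρ → (-14,18,2)
river: ρ → (2,18,-14)
river: ρ → (-14,10,6)
river: ρ → (6,14,-10)
river: ρ → (-10,6,10)
river: ρ → (10,14,-6)
river: ρ → (-6,10,14)
river: ρ → (14,18,-2)
river: ρ → (-2,18,14)
river: ρ → (14,10,-6)
ρ-cycle length = 14 (tail of 1 descent step not counted)

14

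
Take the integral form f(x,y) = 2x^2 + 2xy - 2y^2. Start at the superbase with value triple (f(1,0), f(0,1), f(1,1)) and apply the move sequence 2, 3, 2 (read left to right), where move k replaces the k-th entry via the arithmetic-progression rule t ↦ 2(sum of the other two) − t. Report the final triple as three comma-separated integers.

start (2,-2,2) = (f(1,0),f(0,1),f(1,1))
replace slot 2: 2·(2+2) − (-2) = 10 → (2,10,2)
replace slot 3: 2·(2+10) − 2 = 22 → (2,10,22)
replace slot 2: 2·(2+22) − 10 = 38 → (2,38,22)

2,38,22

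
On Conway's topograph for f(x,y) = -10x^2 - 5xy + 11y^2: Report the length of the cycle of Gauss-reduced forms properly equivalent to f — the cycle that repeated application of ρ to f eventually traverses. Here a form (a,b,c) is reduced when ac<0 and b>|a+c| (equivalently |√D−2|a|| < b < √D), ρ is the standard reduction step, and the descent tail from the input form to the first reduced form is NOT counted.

D = 465, ⌊√D⌋ = 21
descent: ρ → (11,5,-10)  [lands on river]
river: ρ → (-10,15,6)
river: ρ → (6,21,-1)
river: ρ → (-1,21,6)
river: ρ → (6,15,-10)
river: ρ → (-10,5,11)
river: ρ → (11,17,-4)
river: ρ → (-4,15,15)
river: ρ → (15,15,-4)
river: ρ → (-4,17,11)
ρ-cycle length = 10 (tail of 1 descent step not counted)

10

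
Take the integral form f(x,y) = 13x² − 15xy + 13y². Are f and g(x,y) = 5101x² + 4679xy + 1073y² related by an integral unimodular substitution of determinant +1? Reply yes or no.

D₁ = -451, D₂ = -451
f: translate: b→11 (≡-15 mod 26), so (13,-15,13)→(13,11,11)
f: flip: (13,11,11)→(11,-11,13)
f: translate: b→11 (≡-11 mod 22), so (11,-11,13)→(11,11,13)
f: reduced (well bottom): (11,11,13) with a≤c, −a<b≤a
g: flip: (5101,4679,1073)→(1073,-4679,5101)
g: translate: b→-387 (≡-4679 mod 2146), so (1073,-4679,5101)→(1073,-387,35)
g: flip: (1073,-387,35)→(35,387,1073)
g: translate: b→-33 (≡387 mod 70), so (35,387,1073)→(35,-33,11)
g: flip: (35,-33,11)→(11,33,35)
g: translate: b→11 (≡33 mod 22), so (11,33,35)→(11,11,13)
g: reduced (well bottom): (11,11,13) with a≤c, −a<b≤a
reduced forms (11, 11, 13) vs (11, 11, 13) ⇒ equivalent

yes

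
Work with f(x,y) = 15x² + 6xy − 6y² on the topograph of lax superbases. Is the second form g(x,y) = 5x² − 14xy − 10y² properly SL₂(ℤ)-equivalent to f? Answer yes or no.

D₁ = 396, D₂ = 396
river cycle of f (length 2): (-6, 18, 3), (3, 18, -6)
river cycle of g (length 4): (-10, 14, 5), (5, 16, -7), (-7, 12, 9), (9, 6, -10)
cycles differ ⇒ inequivalent

no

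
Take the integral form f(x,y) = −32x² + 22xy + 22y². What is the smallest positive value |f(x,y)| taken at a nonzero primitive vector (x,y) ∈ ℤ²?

river: ρ → (22,22,-32)
river: ρ → (-32,42,12)
river: ρ → (12,54,-8)
river: ρ → (-8,42,48)
river: ρ → (48,54,-2)
river: ρ → (-2,54,48)
river: ρ → (48,42,-8)
river: ρ → (-8,54,12)
river: ρ → (12,42,-32)
river: ρ → (-32,22,22)
closes: descent 0, river 10
min |a| on river = 2

2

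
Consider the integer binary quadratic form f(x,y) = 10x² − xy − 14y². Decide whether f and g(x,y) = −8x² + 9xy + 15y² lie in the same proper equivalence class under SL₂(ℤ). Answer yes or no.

D₁ = 561, D₂ = 561
river cycle of f (length 16): (10, 19, -5), (-5, 21, 6), (6, 15, -14), (-14, 13, 7), (7, 15, -12), (-12, 9, 10), (10, 11, -11), (-11, 11, 10), (10, 9, -12), (-12, 15, 7), … (6 more)
river cycle of g (length 10): (15, 21, -2), (-2, 23, 4), (4, 17, -17), (-17, 17, 4), (4, 23, -2), (-2, 21, 15), (15, 9, -8), (-8, 23, 1), (1, 23, -8), (-8, 9, 15)
cycles differ ⇒ inequivalent

no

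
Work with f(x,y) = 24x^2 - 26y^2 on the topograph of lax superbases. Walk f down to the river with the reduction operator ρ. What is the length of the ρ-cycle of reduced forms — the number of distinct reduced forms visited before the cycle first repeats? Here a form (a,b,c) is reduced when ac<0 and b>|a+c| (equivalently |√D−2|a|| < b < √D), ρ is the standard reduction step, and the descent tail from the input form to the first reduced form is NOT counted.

D = 2496, ⌊√D⌋ = 49
descent: ρ → (-26,0,24)
descent: ρ → (24,48,-2)  [lands on river]
river: ρ → (-2,48,24)
ρ-cycle length = 2 (tail of 2 descent steps not counted)

2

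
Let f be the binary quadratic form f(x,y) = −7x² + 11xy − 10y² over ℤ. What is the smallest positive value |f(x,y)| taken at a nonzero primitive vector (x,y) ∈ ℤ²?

translate: b→3 (≡-11 mod 14), so (7,-11,10)→(7,3,6)
flip: (7,3,6)→(6,-3,7)
reduced (well bottom): (6,-3,7) with a≤c, −a<b≤a
well minimum |f| = |-6| = 6 (negative-definite)

6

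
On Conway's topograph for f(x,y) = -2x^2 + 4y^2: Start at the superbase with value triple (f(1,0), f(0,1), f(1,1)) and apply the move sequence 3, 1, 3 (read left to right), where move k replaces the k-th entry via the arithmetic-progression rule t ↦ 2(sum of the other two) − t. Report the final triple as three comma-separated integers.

start (-2,4,2) = (f(1,0),f(0,1),f(1,1))
replace slot 3: 2·((-2)+4) − 2 = 2 → (-2,4,2)
replace slot 1: 2·(4+2) − (-2) = 14 → (14,4,2)
replace slot 3: 2·(14+4) − 2 = 34 → (14,4,34)

14,4,34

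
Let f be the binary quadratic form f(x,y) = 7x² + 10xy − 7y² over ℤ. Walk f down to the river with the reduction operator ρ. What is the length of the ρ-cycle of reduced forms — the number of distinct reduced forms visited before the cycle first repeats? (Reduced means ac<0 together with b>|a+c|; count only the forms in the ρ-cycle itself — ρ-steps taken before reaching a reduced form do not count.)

D = 296, ⌊√D⌋ = 17
river: ρ → (-7,4,10)
river: ρ → (10,16,-1)
river: ρ → (-1,16,10)
river: ρ → (10,4,-7)
river: ρ → (-7,10,7)
river: ρ → (7,4,-10)
river: ρ → (-10,16,1)
river: ρ → (1,16,-10)
river: ρ → (-10,4,7)
river: ρ → (7,10,-7)
ρ-cycle length = 10 (tail of 0 descent steps not counted)

10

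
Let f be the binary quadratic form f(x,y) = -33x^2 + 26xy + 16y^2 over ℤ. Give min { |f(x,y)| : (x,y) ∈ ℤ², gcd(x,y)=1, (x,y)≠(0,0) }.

river: ρ → (16,38,-21)
river: ρ → (-21,46,8)
river: ρ → (8,50,-9)
river: ρ → (-9,40,33)
river: ρ → (33,26,-16)
river: ρ → (-16,38,21)
river: ρ → (21,46,-8)
river: ρ → (-8,50,9)
river: ρ → (9,40,-33)
river: ρ → (-33,26,16)
closes: descent 0, river 10
min |a| on river = 8

8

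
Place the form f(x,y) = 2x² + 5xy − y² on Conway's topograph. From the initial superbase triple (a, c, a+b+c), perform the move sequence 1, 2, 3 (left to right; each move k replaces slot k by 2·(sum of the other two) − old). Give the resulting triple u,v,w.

start (2,-1,6) = (f(1,0),f(0,1),f(1,1))
replace slot 1: 2·((-1)+6) − 2 = 8 → (8,-1,6)
replace slot 2: 2·(8+6) − (-1) = 29 → (8,29,6)
replace slot 3: 2·(8+29) − 6 = 68 → (8,29,68)

8,29,68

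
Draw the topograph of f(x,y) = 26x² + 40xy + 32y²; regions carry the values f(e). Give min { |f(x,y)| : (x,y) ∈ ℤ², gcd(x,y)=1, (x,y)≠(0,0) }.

translate: b→-12 (≡40 mod 52), so (26,40,32)→(26,-12,18)
flip: (26,-12,18)→(18,12,26)
reduced (well bottom): (18,12,26) with a≤c, −a<b≤a
well minimum = a = 18

18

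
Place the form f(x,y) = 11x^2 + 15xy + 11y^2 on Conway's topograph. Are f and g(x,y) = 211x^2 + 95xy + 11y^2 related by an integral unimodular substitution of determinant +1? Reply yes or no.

D₁ = -259, D₂ = -259
f: translate: b→-7 (≡15 mod 22), so (11,15,11)→(11,-7,7)
f: flip: (11,-7,7)→(7,7,11)
f: reduced (well bottom): (7,7,11) with a≤c, −a<b≤a
g: flip: (211,95,11)→(11,-95,211)
g: translate: b→-7 (≡-95 mod 22), so (11,-95,211)→(11,-7,7)
g: flip: (11,-7,7)→(7,7,11)
g: reduced (well bottom): (7,7,11) with a≤c, −a<b≤a
reduced forms (7, 7, 11) vs (7, 7, 11) ⇒ equivalent

yes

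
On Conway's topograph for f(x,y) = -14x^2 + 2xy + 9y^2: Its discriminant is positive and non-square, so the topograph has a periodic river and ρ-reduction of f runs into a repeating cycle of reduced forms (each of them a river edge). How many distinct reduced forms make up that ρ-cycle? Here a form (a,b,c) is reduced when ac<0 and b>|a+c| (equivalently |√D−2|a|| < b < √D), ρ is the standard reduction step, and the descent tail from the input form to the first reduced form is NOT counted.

D = 508, ⌊√D⌋ = 22
descent: ρ → (9,16,-7)  [lands on river]
river: ρ → (-7,12,13)
river: ρ → (13,14,-6)
river: ρ → (-6,22,1)
river: ρ → (1,22,-6)
river: ρ → (-6,14,13)
river: ρ → (13,12,-7)
river: ρ → (-7,16,9)
river: ρ → (9,20,-3)
river: ρ → (-3,22,2)
river: ρ → (2,22,-3)
river: ρ → (-3,20,9)
ρ-cycle length = 12 (tail of 1 descent step not counted)

12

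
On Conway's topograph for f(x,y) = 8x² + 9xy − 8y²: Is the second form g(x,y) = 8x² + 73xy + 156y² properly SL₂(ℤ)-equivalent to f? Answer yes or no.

D₁ = 337, D₂ = 337
river cycle of f (length 42): (-8, 7, 9), (9, 11, -6), (-6, 13, 7), (7, 15, -4), (-4, 17, 3), (3, 13, -14), (-14, 15, 2), (2, 17, -6), (-6, 7, 12), (12, 17, -1), … (32 more)
river cycle of g (length 42): (8, 9, -8), (-8, 7, 9), (9, 11, -6), (-6, 13, 7), (7, 15, -4), (-4, 17, 3), (3, 13, -14), (-14, 15, 2), (2, 17, -6), (-6, 7, 12), … (32 more)
cycles coincide ⇒ equivalent

yes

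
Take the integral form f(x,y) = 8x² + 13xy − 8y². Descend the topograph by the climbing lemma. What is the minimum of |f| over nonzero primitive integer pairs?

river: ρ → (-8,19,2)
river: ρ → (2,17,-17)
river: ρ → (-17,17,2)
river: ρ → (2,19,-8)
river: ρ → (-8,13,8)
river: ρ → (8,19,-2)
river: ρ → (-2,17,17)
river: ρ → (17,17,-2)
river: ρ → (-2,19,8)
river: ρ → (8,13,-8)
closes: descent 0, river 10
min |a| on river = 2

2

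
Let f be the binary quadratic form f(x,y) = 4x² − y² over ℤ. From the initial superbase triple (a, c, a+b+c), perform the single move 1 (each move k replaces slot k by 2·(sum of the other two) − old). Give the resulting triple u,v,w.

start (4,-1,3) = (f(1,0),f(0,1),f(1,1))
replace slot 1: 2·((-1)+3) − 4 = 0 → (0,-1,3)

0,-1,3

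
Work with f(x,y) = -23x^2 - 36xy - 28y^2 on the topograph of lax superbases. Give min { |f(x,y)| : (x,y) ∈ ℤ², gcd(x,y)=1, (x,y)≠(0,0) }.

translate: b→-10 (≡36 mod 46), so (23,36,28)→(23,-10,15)
flip: (23,-10,15)→(15,10,23)
reduced (well bottom): (15,10,23) with a≤c, −a<b≤a
well minimum |f| = |-15| = 15 (negative-definite)

15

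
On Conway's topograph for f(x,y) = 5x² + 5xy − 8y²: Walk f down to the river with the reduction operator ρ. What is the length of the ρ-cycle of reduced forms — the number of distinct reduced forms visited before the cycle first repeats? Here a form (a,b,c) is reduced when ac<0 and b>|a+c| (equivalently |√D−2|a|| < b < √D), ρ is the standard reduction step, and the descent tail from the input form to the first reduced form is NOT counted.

D = 185, ⌊√D⌋ = 13
river: ρ → (-8,11,2)
river: ρ → (2,13,-2)
river: ρ → (-2,11,8)
river: ρ → (8,5,-5)
river: ρ → (-5,5,8)
river: ρ → (8,11,-2)
river: ρ → (-2,13,2)
river: ρ → (2,11,-8)
river: ρ → (-8,5,5)
river: ρ → (5,5,-8)
ρ-cycle length = 10 (tail of 0 descent steps not counted)

10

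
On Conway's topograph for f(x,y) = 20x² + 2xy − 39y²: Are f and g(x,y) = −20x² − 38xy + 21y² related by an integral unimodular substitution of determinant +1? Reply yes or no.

D₁ = 3124, D₂ = 3124
river cycle of f (length 18): (20, 42, -17), (-17, 26, 36), (36, 46, -7), (-7, 52, 15), (15, 38, -28), (-28, 18, 25), (25, 32, -21), (-21, 52, 5), (5, 48, -41), (-41, 34, 12), … (8 more)
river cycle of g (length 18): (21, 38, -20), (-20, 42, 17), (17, 26, -36), (-36, 46, 7), (7, 52, -15), (-15, 38, 28), (28, 18, -25), (-25, 32, 21), (21, 52, -5), (-5, 48, 41), … (8 more)
cycles differ ⇒ inequivalent

no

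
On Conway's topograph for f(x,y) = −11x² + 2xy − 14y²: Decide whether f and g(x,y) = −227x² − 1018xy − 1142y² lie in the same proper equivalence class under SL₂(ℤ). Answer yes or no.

D₁ = -612, D₂ = -612
f is negative-definite; reduce −f:
−f: reduced (well bottom): (11,-2,14) with a≤c, −a<b≤a
flip sign back: reduced form of f is (-11,2,-14)
g is negative-definite; reduce −g:
−g: translate: b→110 (≡1018 mod 454), so (227,1018,1142)→(227,110,14)
−g: flip: (227,110,14)→(14,-110,227)
−g: translate: b→2 (≡-110 mod 28), so (14,-110,227)→(14,2,11)
−g: flip: (14,2,11)→(11,-2,14)
−g: reduced (well bottom): (11,-2,14) with a≤c, −a<b≤a
flip sign back: reduced form of g is (-11,2,-14)
reduced forms (-11, 2, -14) vs (-11, 2, -14) ⇒ equivalent

yes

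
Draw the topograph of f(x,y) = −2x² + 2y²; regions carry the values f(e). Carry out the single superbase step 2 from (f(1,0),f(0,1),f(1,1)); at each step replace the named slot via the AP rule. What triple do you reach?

start (-2,2,0) = (f(1,0),f(0,1),f(1,1))
replace slot 2: 2·((-2)+0) − 2 = -6 → (-2,-6,0)

-2,-6,0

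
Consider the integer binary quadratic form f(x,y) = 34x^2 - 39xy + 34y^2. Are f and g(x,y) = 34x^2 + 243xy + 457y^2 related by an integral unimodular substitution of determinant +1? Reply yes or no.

D₁ = -3103, D₂ = -3103
f: translate: b→29 (≡-39 mod 68), so (34,-39,34)→(34,29,29)
f: flip: (34,29,29)→(29,-29,34)
f: translate: b→29 (≡-29 mod 58), so (29,-29,34)→(29,29,34)
f: reduced (well bottom): (29,29,34) with a≤c, −a<b≤a
g: translate: b→-29 (≡243 mod 68), so (34,243,457)→(34,-29,29)
g: flip: (34,-29,29)→(29,29,34)
g: reduced (well bottom): (29,29,34) with a≤c, −a<b≤a
reduced forms (29, 29, 34) vs (29, 29, 34) ⇒ equivalent

yes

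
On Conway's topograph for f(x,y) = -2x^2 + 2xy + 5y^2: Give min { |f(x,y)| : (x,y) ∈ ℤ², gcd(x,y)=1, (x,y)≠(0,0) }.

descent: ρ → (5,-2,-2)
descent: ρ → (-2,6,1)  [lands on river]
river: ρ → (1,6,-2)
closes: descent 2, river 2
min |a| on river = 1

1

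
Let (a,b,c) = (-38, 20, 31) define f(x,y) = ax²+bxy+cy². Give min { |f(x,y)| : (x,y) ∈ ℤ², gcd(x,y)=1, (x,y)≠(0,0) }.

river: ρ → (31,42,-27)
river: ρ → (-27,66,7)
river: ρ → (7,60,-54)
river: ρ → (-54,48,13)
river: ρ → (13,56,-38)
river: ρ → (-38,20,31)
closes: descent 0, river 6
min |a| on river = 7

7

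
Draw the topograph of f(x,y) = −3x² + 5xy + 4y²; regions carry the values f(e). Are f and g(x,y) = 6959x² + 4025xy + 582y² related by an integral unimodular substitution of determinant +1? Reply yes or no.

D₁ = 73, D₂ = 73
river cycle of f (length 18): (4, 3, -4), (-4, 5, 3), (3, 7, -2), (-2, 5, 6), (6, 7, -1), (-1, 7, 6), (6, 5, -2), (-2, 7, 3), (3, 5, -4), (-4, 3, 4), … (8 more)
river cycle of g (length 18): (4, 3, -4), (-4, 5, 3), (3, 7, -2), (-2, 5, 6), (6, 7, -1), (-1, 7, 6), (6, 5, -2), (-2, 7, 3), (3, 5, -4), (-4, 3, 4), … (8 more)
cycles coincide ⇒ equivalent

yes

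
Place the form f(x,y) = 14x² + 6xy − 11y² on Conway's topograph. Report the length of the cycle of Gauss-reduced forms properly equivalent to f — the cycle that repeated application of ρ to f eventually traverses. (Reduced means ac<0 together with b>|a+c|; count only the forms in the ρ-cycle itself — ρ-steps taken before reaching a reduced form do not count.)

D = 652, ⌊√D⌋ = 25
river: ρ → (-11,16,9)
river: ρ → (9,20,-7)
river: ρ → (-7,22,6)
river: ρ → (6,14,-19)
river: ρ → (-19,24,1)
river: ρ → (1,24,-19)
river: ρ → (-19,14,6)
river: ρ → (6,22,-7)
river: ρ → (-7,20,9)
river: ρ → (9,16,-11)
river: ρ → (-11,6,14)
river: ρ → (14,22,-3)
river: ρ → (-3,20,21)
river: ρ → (21,22,-2)
river: ρ → (-2,22,21)
river: ρ → (21,20,-3)
river: ρ → (-3,22,14)
river: ρ → (14,6,-11)
ρ-cycle length = 18 (tail of 0 descent steps not counted)

18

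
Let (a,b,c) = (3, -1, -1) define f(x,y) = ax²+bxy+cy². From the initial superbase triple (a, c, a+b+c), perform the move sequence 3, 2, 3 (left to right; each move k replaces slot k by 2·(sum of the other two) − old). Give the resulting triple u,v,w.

start (3,-1,1) = (f(1,0),f(0,1),f(1,1))
replace slot 3: 2·(3+(-1)) − 1 = 3 → (3,-1,3)
replace slot 2: 2·(3+3) − (-1) = 13 → (3,13,3)
replace slot 3: 2·(3+13) − 3 = 29 → (3,13,29)

3,13,29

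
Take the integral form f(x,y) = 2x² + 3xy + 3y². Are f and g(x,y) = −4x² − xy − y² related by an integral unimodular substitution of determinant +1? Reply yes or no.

D₁ = -15, D₂ = -15
f: translate: b→-1 (≡3 mod 4), so (2,3,3)→(2,-1,2)
f: flip: (2,-1,2)→(2,1,2)
f: reduced (well bottom): (2,1,2) with a≤c, −a<b≤a
g is negative-definite; reduce −g:
−g: flip: (4,1,1)→(1,-1,4)
−g: translate: b→1 (≡-1 mod 2), so (1,-1,4)→(1,1,4)
−g: reduced (well bottom): (1,1,4) with a≤c, −a<b≤a
flip sign back: reduced form of g is (-1,-1,-4)
reduced forms (2, 1, 2) vs (-1, -1, -4) ⇒ inequivalent

no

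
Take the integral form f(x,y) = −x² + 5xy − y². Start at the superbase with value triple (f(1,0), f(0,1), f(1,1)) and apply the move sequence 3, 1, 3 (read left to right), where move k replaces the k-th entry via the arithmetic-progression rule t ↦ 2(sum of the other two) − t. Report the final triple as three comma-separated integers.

start (-1,-1,3) = (f(1,0),f(0,1),f(1,1))
replace slot 3: 2·((-1)+(-1)) − 3 = -7 → (-1,-1,-7)
replace slot 1: 2·((-1)+(-7)) − (-1) = -15 → (-15,-1,-7)
replace slot 3: 2·((-15)+(-1)) − (-7) = -25 → (-15,-1,-25)

-15,-1,-25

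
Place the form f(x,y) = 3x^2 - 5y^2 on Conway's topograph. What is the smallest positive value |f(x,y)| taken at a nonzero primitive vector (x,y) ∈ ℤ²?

descent: ρ → (-5,0,3)
descent: ρ → (3,6,-2)  [lands on river]
river: ρ → (-2,6,3)
closes: descent 2, river 2
min |a| on river = 2

2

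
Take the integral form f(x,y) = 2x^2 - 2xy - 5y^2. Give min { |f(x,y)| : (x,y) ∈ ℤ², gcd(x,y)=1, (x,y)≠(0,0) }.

descent: ρ → (-5,2,2)
descent: ρ → (2,6,-1)  [lands on river]
river: ρ → (-1,6,2)
closes: descent 2, river 2
min |a| on river = 1

1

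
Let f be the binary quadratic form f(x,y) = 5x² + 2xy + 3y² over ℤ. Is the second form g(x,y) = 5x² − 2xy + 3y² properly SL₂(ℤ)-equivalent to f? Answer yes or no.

D₁ = -56, D₂ = -56
f: flip: (5,2,3)→(3,-2,5)
f: reduced (well bottom): (3,-2,5) with a≤c, −a<b≤a
g: flip: (5,-2,3)→(3,2,5)
g: reduced (well bottom): (3,2,5) with a≤c, −a<b≤a
reduced forms (3, -2, 5) vs (3, 2, 5) ⇒ inequivalent

no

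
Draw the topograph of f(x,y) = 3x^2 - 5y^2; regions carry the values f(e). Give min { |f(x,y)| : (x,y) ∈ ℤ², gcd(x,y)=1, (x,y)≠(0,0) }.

descent: ρ → (-5,0,3)
descent: ρ → (3,6,-2)  [lands on river]
river: ρ → (-2,6,3)
closes: descent 2, river 2
min |a| on river = 2

2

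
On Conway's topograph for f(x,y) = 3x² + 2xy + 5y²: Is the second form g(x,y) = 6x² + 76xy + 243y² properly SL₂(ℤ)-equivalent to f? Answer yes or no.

D₁ = -56, D₂ = -56
f: reduced (well bottom): (3,2,5) with a≤c, −a<b≤a
g: translate: b→4 (≡76 mod 12), so (6,76,243)→(6,4,3)
g: flip: (6,4,3)→(3,-4,6)
g: translate: b→2 (≡-4 mod 6), so (3,-4,6)→(3,2,5)
g: reduced (well bottom): (3,2,5) with a≤c, −a<b≤a
reduced forms (3, 2, 5) vs (3, 2, 5) ⇒ equivalent

yes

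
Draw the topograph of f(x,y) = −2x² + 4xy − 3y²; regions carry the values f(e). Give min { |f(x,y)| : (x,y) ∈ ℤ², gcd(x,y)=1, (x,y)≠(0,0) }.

translate: b→0 (≡-4 mod 4), so (2,-4,3)→(2,0,1)
flip: (2,0,1)→(1,0,2)
reduced (well bottom): (1,0,2) with a≤c, −a<b≤a
well minimum |f| = |-1| = 1 (negative-definite)

1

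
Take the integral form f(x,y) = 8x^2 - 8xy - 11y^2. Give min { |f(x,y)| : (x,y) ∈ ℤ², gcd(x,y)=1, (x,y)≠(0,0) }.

descent: ρ → (-11,8,8)  [lands on river]
river: ρ → (8,8,-11)
river: ρ → (-11,14,5)
river: ρ → (5,16,-8)
river: ρ → (-8,16,5)
river: ρ → (5,14,-11)
closes: descent 1, river 6
min |a| on river = 5

5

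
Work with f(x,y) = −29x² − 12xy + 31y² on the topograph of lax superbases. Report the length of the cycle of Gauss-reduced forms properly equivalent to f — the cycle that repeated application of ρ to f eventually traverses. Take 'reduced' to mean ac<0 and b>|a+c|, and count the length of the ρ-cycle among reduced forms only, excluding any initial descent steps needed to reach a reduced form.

D = 3740, ⌊√D⌋ = 61
descent: ρ → (31,12,-29)  [lands on river]
river: ρ → (-29,46,14)
river: ρ → (14,38,-41)
river: ρ → (-41,44,11)
river: ρ → (11,44,-41)
river: ρ → (-41,38,14)
river: ρ → (14,46,-29)
river: ρ → (-29,12,31)
river: ρ → (31,50,-10)
river: ρ → (-10,50,31)
ρ-cycle length = 10 (tail of 1 descent step not counted)

10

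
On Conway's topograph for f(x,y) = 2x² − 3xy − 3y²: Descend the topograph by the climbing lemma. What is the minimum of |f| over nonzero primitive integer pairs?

descent: ρ → (-3,3,2)  [lands on river]
river: ρ → (2,5,-1)
river: ρ → (-1,5,2)
river: ρ → (2,3,-3)
closes: descent 1, river 4
min |a| on river = 1

1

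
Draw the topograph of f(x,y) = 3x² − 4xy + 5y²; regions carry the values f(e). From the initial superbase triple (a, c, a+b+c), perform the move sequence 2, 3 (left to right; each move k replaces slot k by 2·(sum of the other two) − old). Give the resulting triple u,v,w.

start (3,5,4) = (f(1,0),f(0,1),f(1,1))
replace slot 2: 2·(3+4) − 5 = 9 → (3,9,4)
replace slot 3: 2·(3+9) − 4 = 20 → (3,9,20)

3,9,20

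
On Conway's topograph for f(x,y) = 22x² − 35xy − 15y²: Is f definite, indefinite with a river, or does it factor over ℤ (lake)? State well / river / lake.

D = b²−4ac = (-35)² − 4·22·(-15) = 2545
D > 0 non-square ⇒ indefinite ⇒ periodic river

river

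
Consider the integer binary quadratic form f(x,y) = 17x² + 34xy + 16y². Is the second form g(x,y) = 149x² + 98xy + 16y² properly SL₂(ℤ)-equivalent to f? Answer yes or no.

D₁ = 68, D₂ = 68
river cycle of f (length 2): (-1, 8, 1), (1, 8, -1)
river cycle of g (length 2): (-1, 8, 1), (1, 8, -1)
cycles coincide ⇒ equivalent

yes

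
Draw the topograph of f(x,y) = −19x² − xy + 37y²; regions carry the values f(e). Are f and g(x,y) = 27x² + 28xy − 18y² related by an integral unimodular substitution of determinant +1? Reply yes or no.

D₁ = 2813, D₂ = 2728
discriminants differ ⇒ not SL₂(ℤ)-equivalent

no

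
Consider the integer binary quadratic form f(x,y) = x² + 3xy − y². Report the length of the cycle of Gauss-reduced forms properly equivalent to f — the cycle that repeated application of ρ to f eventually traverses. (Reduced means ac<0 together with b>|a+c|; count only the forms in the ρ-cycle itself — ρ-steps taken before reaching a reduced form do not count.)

D = 13, ⌊√D⌋ = 3
river: ρ → (-1,3,1)
river: ρ → (1,3,-1)
ρ-cycle length = 2 (tail of 0 descent steps not counted)

2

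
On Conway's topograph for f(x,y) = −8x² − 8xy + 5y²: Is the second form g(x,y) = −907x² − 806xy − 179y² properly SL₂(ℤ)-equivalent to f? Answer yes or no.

D₁ = 224, D₂ = 224
river cycle of f (length 4): (5, 8, -8), (-8, 8, 5), (5, 12, -4), (-4, 12, 5)
river cycle of g (length 4): (5, 12, -4), (-4, 12, 5), (5, 8, -8), (-8, 8, 5)
cycles coincide ⇒ equivalent

yes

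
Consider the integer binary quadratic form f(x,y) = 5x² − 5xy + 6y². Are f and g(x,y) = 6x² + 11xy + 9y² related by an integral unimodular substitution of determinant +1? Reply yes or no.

D₁ = -95, D₂ = -95
f: translate: b→5 (≡-5 mod 10), so (5,-5,6)→(5,5,6)
f: reduced (well bottom): (5,5,6) with a≤c, −a<b≤a
g: translate: b→-1 (≡11 mod 12), so (6,11,9)→(6,-1,4)
g: flip: (6,-1,4)→(4,1,6)
g: reduced (well bottom): (4,1,6) with a≤c, −a<b≤a
reduced forms (5, 5, 6) vs (4, 1, 6) ⇒ inequivalent

no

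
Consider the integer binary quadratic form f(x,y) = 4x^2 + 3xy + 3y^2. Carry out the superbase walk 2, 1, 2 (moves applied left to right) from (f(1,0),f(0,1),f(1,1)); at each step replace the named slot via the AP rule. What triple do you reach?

start (4,3,10) = (f(1,0),f(0,1),f(1,1))
replace slot 2: 2·(4+10) − 3 = 25 → (4,25,10)
replace slot 1: 2·(25+10) − 4 = 66 → (66,25,10)
replace slot 2: 2·(66+10) − 25 = 127 → (66,127,10)

66,127,10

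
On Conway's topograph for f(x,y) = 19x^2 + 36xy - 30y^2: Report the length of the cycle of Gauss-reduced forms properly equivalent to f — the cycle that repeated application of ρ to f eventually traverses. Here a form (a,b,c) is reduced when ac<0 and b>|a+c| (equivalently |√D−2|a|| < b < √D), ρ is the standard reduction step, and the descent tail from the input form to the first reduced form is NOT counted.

D = 3576, ⌊√D⌋ = 59
river: ρ → (-30,24,25)
river: ρ → (25,26,-29)
river: ρ → (-29,32,22)
river: ρ → (22,56,-5)
river: ρ → (-5,54,33)
river: ρ → (33,12,-26)
river: ρ → (-26,40,19)
river: ρ → (19,36,-30)
ρ-cycle length = 8 (tail of 0 descent steps not counted)

8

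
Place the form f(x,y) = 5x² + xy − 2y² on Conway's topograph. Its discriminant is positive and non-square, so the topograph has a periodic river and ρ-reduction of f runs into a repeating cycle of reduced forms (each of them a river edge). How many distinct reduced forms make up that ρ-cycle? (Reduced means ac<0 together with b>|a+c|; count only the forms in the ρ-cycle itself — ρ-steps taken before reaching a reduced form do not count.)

D = 41, ⌊√D⌋ = 6
descent: ρ → (-2,3,4)  [lands on river]
river: ρ → (4,5,-1)
river: ρ → (-1,5,4)
river: ρ → (4,3,-2)
river: ρ → (-2,5,2)
river: ρ → (2,3,-4)
river: ρ → (-4,5,1)
river: ρ → (1,5,-4)
river: ρ → (-4,3,2)
river: ρ → (2,5,-2)
ρ-cycle length = 10 (tail of 1 descent step not counted)

10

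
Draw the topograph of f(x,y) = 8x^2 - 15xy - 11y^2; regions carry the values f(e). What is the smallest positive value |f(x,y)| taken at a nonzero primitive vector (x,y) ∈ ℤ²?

descent: ρ → (-11,15,8)  [lands on river]
river: ρ → (8,17,-9)
river: ρ → (-9,19,6)
river: ρ → (6,17,-12)
river: ρ → (-12,7,11)
river: ρ → (11,15,-8)
river: ρ → (-8,17,9)
river: ρ → (9,19,-6)
river: ρ → (-6,17,12)
river: ρ → (12,7,-11)
closes: descent 1, river 10
min |a| on river = 6

6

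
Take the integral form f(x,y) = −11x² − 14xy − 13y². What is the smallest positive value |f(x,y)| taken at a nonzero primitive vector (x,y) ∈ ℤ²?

translate: b→-8 (≡14 mod 22), so (11,14,13)→(11,-8,10)
flip: (11,-8,10)→(10,8,11)
reduced (well bottom): (10,8,11) with a≤c, −a<b≤a
well minimum |f| = |-10| = 10 (negative-definite)

10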